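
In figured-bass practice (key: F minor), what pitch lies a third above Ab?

C

Counting 2 letter steps above Ab lands on C; in F minor, that letter is C.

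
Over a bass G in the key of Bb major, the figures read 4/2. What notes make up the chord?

G, A, C, Eb

The written figures 4/2 are shorthand for 6/4/2: the 6 is implied.
A second above G in this key is A.
A fourth above G in this key is C.
A sixth above G in this key is Eb.
Together with the bass G, this spells A half-diminished seventh in third inversion.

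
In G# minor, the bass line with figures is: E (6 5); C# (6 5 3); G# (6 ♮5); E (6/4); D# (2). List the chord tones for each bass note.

E, G#, B, C# | C#, E, G#, A# | G#, B, D, E | E, A#, C# | D#, E, G#, B

E (6/5/3): E, G#, B, C#.
C# (6/5/3): C#, E, G#, A#.
G# (6/♮5/3): G#, B, D, E.
E (6/4): E, A#, C#.
D# (6/4/2): D#, E, G#, B.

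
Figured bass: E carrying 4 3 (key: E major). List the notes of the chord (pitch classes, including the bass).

The written figures 4 3 are shorthand for 6/4/3: the 6 is implied.
A third above E in this key is G#.
A fourth above E in this key is A.
A sixth above E in this key is C#.
Together with the bass E, this spells A major seventh in second inversion.

E, G#, A, C#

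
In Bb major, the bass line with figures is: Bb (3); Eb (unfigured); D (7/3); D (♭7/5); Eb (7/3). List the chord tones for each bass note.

Bb (5/3): Bb, D, F.
Eb (5/3): Eb, G, Bb.
D (7/5/3): D, F, A, C.
D (b7/5/3): D, F, A, Cb.
Eb (7/5/3): Eb, G, Bb, D.

Bb, D, F | Eb, G, Bb | D, F, A, C | D, F, A, Cb | Eb, G, Bb, D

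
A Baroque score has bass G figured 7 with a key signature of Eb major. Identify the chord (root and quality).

The figures 7 indicate a seventh chord in root position.
In root position the bass is the root, so the root is G.
The chord tones are G, Bb, D, F, giving G minor seventh.

G minor seventh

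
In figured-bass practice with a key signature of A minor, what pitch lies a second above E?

Counting 1 letter step above E lands on F; in A minor, that letter is F.

F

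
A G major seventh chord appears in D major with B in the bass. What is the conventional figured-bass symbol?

B is the third of G major seventh, so the chord is in first inversion.
A seventh chord in first inversion is figured 6/5/3, conventionally abbreviated 6/5.

6/5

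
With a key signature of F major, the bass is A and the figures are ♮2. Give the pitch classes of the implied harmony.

The written figures ♮2 are shorthand for 6/4/2: the 6/4 are implied.
A second above A in this key is Bb, made natural (B) by the ♮ figure.
A fourth above A in this key is D.
A sixth above A in this key is F.
Together with the bass A, this spells B half-diminished seventh in third inversion.

A, B, D, F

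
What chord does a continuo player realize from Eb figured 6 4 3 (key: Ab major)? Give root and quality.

Ab major seventh

The figures 6 4 3 indicate a seventh chord in second inversion.
In second inversion the root lies a fourth above the bass: a fourth above Eb in Ab major is Ab.
The chord tones are Eb, G, Ab, C, giving Ab major seventh.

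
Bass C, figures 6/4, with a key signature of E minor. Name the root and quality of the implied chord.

F# diminished

The figures 6/4 indicate a triad in second inversion.
In second inversion the root lies a fourth above the bass: a fourth above C in E minor is F#.
The chord tones are C, F#, A, giving F# diminished.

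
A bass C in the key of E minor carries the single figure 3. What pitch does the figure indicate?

E

Counting 2 letter steps above C lands on E; in E minor, that letter is E.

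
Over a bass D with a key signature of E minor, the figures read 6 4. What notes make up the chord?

D, G, B

A fourth above D in this key is G.
A sixth above D in this key is B.
Together with the bass D, this spells G major in second inversion.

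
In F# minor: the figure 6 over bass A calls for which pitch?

Counting 5 letter steps above A lands on F; in F# minor, that letter is F#.

F#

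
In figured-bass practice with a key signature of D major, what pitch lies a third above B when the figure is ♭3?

Db

Counting 2 letter steps above B lands on D; in D major, that letter is D.
The b3 figure lowers it a semitone, giving Db.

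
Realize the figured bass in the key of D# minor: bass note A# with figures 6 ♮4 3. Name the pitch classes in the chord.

A third above A# in this key is C#.
A fourth above A# in this key is D#, made natural (D) by the ♮ figure.
A sixth above A# in this key is F#.
Together with the bass A#, this spells D augmented major seventh in second inversion.

A#, C#, D, F#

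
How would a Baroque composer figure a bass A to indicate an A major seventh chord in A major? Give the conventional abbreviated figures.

A is the root of A major seventh, so the chord is in root position.
A seventh chord in root position is figured 7/5/3, conventionally abbreviated 7.

7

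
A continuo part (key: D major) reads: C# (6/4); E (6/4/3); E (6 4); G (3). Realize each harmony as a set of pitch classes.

C# (6/4): C#, F#, A.
E (6/4/3): E, G, A, C#.
E (6/4): E, A, C#.
G (5/3): G, B, D.

C#, F#, A | E, G, A, C# | E, A, C# | G, B, D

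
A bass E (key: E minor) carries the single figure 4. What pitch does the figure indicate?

A

Counting 3 letter steps above E lands on A; in E minor, that letter is A.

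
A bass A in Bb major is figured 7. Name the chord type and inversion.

seventh chord, root position

7 is shorthand for 7/5/3.
Intervals of 7/5/3 above the bass form a seventh chord; the bass is the root, so this is root position.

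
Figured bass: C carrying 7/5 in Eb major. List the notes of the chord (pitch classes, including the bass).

C, Eb, G, Bb

The written figures 7/5 are shorthand for 7/5/3: the 3 is implied.
A third above C in this key is Eb.
A fifth above C in this key is G.
A seventh above C in this key is Bb.
Together with the bass C, this spells C minor seventh in root position.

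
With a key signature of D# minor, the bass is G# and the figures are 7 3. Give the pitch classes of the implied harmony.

The written figures 7 3 are shorthand for 7/5/3: the 5 is implied.
A third above G# in this key is B.
A fifth above G# in this key is D#.
A seventh above G# in this key is F#.
Together with the bass G#, this spells G# minor seventh in root position.

G#, B, D#, F#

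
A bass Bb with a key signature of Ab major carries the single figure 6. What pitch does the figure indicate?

G

Counting 5 letter steps above Bb lands on G; in Ab major, that letter is G.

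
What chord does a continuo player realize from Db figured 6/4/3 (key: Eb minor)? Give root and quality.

The figures 6/4/3 indicate a seventh chord in second inversion.
In second inversion the root lies a fourth above the bass: a fourth above Db in Eb minor is Gb.
The chord tones are Db, F, Gb, Bb, giving Gb major seventh.

Gb major seventh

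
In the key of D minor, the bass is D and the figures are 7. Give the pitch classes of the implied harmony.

The written figures 7 are shorthand for 7/5/3: the 5/3 are implied.
A third above D in this key is F.
A fifth above D in this key is A.
A seventh above D in this key is C.
Together with the bass D, this spells D minor seventh in root position.

D, F, A, C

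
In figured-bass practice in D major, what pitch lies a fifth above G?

D

Counting 4 letter steps above G lands on D; in D major, that letter is D.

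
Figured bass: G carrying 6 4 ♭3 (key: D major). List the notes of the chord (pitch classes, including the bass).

A third above G in this key is B, lowered to Bb by the flat.
A fourth above G in this key is C#.
A sixth above G in this key is E.
Together with the bass G, this spells C# diminished seventh in second inversion.

G, Bb, C#, E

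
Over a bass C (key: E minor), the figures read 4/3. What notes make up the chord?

C, E, F#, A

The written figures 4/3 are shorthand for 6/4/3: the 6 is implied.
A third above C in this key is E.
A fourth above C in this key is F#.
A sixth above C in this key is A.
Together with the bass C, this spells F# half-diminished seventh in second inversion.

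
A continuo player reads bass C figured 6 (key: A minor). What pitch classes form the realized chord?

The written figures 6 are shorthand for 6/3: the 3 is implied.
A third above C in this key is E.
A sixth above C in this key is A.
Together with the bass C, this spells A minor in first inversion.

C, E, A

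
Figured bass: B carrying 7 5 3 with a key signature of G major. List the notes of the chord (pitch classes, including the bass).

B, D, F#, A

A third above B in this key is D.
A fifth above B in this key is F#.
A seventh above B in this key is A.
Together with the bass B, this spells B minor seventh in root position.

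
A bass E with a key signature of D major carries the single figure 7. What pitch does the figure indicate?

Counting 6 letter steps above E lands on D; in D major, that letter is D.

D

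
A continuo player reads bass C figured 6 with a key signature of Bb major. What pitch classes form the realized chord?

The written figures 6 are shorthand for 6/3: the 3 is implied.
A third above C in this key is Eb.
A sixth above C in this key is A.
Together with the bass C, this spells A diminished in first inversion.

C, Eb, A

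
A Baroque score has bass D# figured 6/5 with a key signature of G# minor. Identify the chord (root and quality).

The figures 6/5 indicate a seventh chord in first inversion.
In first inversion the root lies a sixth above the bass: a sixth above D# in G# minor is B.
The chord tones are D#, F#, A#, B, giving B major seventh.

B major seventh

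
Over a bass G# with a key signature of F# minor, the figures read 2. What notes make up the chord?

G#, A, C#, E

The written figures 2 are shorthand for 6/4/2: the 6/4 are implied.
A second above G# in this key is A.
A fourth above G# in this key is C#.
A sixth above G# in this key is E.
Together with the bass G#, this spells A major seventh in third inversion.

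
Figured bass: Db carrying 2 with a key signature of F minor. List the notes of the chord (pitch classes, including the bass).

Db, Eb, G, Bb

The written figures 2 are shorthand for 6/4/2: the 6/4 are implied.
A second above Db in this key is Eb.
A fourth above Db in this key is G.
A sixth above Db in this key is Bb.
Together with the bass Db, this spells Eb dominant seventh in third inversion.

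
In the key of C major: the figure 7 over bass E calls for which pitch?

Counting 6 letter steps above E lands on D; in C major, that letter is D.

D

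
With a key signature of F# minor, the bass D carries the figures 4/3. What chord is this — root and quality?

G# half-diminished seventh

The figures 4/3 indicate a seventh chord in second inversion.
In second inversion the root lies a fourth above the bass: a fourth above D in F# minor is G#.
The chord tones are D, F#, G#, B, giving G# half-diminished seventh.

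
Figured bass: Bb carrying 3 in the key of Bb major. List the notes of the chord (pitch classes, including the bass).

The written figures 3 are shorthand for 5/3: the 5 is implied.
A third above Bb in this key is D.
A fifth above Bb in this key is F.
Together with the bass Bb, this spells Bb major in root position.

Bb, D, F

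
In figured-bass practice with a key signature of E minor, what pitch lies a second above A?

Counting 1 letter step above A lands on B; in E minor, that letter is B.

B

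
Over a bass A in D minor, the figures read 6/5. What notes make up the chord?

The written figures 6/5 are shorthand for 6/5/3: the 3 is implied.
A third above A in this key is C.
A fifth above A in this key is E.
A sixth above A in this key is F.
Together with the bass A, this spells F major seventh in first inversion.

A, C, E, F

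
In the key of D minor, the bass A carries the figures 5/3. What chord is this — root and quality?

A minor

The figures 5/3 indicate a triad in root position.
In root position the bass is the root, so the root is A.
The chord tones are A, C, E, giving A minor.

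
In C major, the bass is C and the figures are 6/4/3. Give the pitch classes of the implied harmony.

A third above C in this key is E.
A fourth above C in this key is F.
A sixth above C in this key is A.
Together with the bass C, this spells F major seventh in second inversion.

C, E, F, A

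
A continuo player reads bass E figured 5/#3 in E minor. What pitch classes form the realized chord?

A third above E in this key is G, raised to G# by the sharp.
A fifth above E in this key is B.
Together with the bass E, this spells E major in root position.

E, G#, B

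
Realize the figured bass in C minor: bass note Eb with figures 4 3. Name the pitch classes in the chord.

The written figures 4 3 are shorthand for 6/4/3: the 6 is implied.
A third above Eb in this key is G.
A fourth above Eb in this key is Ab.
A sixth above Eb in this key is C.
Together with the bass Eb, this spells Ab major seventh in second inversion.

Eb, G, Ab, C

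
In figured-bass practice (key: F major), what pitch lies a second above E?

Counting 1 letter step above E lands on F; in F major, that letter is F.

F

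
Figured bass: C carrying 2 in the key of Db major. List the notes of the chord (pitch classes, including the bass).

C, Db, F, Ab

The written figures 2 are shorthand for 6/4/2: the 6/4 are implied.
A second above C in this key is Db.
A fourth above C in this key is F.
A sixth above C in this key is Ab.
Together with the bass C, this spells Db major seventh in third inversion.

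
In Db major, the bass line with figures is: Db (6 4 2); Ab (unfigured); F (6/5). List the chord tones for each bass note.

Db (6/4/2): Db, Eb, Gb, Bb.
Ab (5/3): Ab, C, Eb.
F (6/5/3): F, Ab, C, Db.

Db, Eb, Gb, Bb | Ab, C, Eb | F, Ab, C, Db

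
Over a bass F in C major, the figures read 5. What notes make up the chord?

The written figures 5 are shorthand for 5/3: the 3 is implied.
A third above F in this key is A.
A fifth above F in this key is C.
Together with the bass F, this spells F major in root position.

F, A, C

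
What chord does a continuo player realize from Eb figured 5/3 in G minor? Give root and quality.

Eb major

The figures 5/3 indicate a triad in root position.
In root position the bass is the root, so the root is Eb.
The chord tones are Eb, G, Bb, giving Eb major.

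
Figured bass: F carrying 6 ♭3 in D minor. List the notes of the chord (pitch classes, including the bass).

F, Ab, D

A third above F in this key is A, lowered to Ab by the flat.
A sixth above F in this key is D.
Together with the bass F, this spells D diminished in first inversion.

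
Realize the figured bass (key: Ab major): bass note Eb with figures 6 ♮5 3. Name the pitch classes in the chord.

A third above Eb in this key is G.
A fifth above Eb in this key is Bb, made natural (B) by the ♮ figure.
A sixth above Eb in this key is C.
Together with the bass Eb, this spells C minor-major seventh in first inversion.

Eb, G, B, C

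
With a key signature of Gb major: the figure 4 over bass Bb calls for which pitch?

Eb

Counting 3 letter steps above Bb lands on E; in Gb major, that letter is Eb.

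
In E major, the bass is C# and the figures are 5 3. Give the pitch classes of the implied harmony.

A third above C# in this key is E.
A fifth above C# in this key is G#.
Together with the bass C#, this spells C# minor in root position.

C#, E, G#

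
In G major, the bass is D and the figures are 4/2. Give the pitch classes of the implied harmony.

The written figures 4/2 are shorthand for 6/4/2: the 6 is implied.
A second above D in this key is E.
A fourth above D in this key is G.
A sixth above D in this key is B.
Together with the bass D, this spells E minor seventh in third inversion.

D, E, G, B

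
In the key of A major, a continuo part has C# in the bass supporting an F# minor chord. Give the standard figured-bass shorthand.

C# is the fifth of F# minor, so the chord is in second inversion.
A triad in second inversion is figured 6/4, conventionally abbreviated 6/4.

6/4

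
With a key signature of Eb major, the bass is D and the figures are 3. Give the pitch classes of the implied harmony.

D, F, Ab

The written figures 3 are shorthand for 5/3: the 5 is implied.
A third above D in this key is F.
A fifth above D in this key is Ab.
Together with the bass D, this spells D diminished in root position.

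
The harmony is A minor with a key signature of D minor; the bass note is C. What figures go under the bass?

6

C is the third of A minor, so the chord is in first inversion.
A triad in first inversion is figured 6/3, conventionally abbreviated 6.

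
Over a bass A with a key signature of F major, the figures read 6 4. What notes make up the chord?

A, D, F

A fourth above A in this key is D.
A sixth above A in this key is F.
Together with the bass A, this spells D minor in second inversion.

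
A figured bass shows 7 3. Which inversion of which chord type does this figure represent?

7 3 is shorthand for 7/5/3.
Intervals of 7/5/3 above the bass form a seventh chord; the bass is the root, so this is root position.

seventh chord, root position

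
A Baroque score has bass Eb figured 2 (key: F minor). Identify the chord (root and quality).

The figures 2 indicate a seventh chord in third inversion.
In third inversion the root lies a second above the bass: a second above Eb in F minor is F.
The chord tones are Eb, F, Ab, C, giving F minor seventh.

F minor seventh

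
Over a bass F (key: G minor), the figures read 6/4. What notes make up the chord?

F, Bb, D

A fourth above F in this key is Bb.
A sixth above F in this key is D.
Together with the bass F, this spells Bb major in second inversion.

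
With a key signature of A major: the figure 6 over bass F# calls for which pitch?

Counting 5 letter steps above F# lands on D; in A major, that letter is D.

D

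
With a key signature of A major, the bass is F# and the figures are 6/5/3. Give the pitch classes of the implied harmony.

F#, A, C#, D

A third above F# in this key is A.
A fifth above F# in this key is C#.
A sixth above F# in this key is D.
Together with the bass F#, this spells D major seventh in first inversion.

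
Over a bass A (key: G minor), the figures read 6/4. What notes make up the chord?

A fourth above A in this key is D.
A sixth above A in this key is F.
Together with the bass A, this spells D minor in second inversion.

A, D, F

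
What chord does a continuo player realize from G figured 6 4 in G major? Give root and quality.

The figures 6 4 indicate a triad in second inversion.
In second inversion the root lies a fourth above the bass: a fourth above G in G major is C.
The chord tones are G, C, E, giving C major.

C major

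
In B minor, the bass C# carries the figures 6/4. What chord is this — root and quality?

F# minor

The figures 6/4 indicate a triad in second inversion.
In second inversion the root lies a fourth above the bass: a fourth above C# in B minor is F#.
The chord tones are C#, F#, A, giving F# minor.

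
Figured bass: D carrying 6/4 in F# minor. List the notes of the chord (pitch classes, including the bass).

A fourth above D in this key is G#.
A sixth above D in this key is B.
Together with the bass D, this spells G# diminished in second inversion.

D, G#, B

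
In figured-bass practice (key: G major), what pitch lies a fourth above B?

E

Counting 3 letter steps above B lands on E; in G major, that letter is E.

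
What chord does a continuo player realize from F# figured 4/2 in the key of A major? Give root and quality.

G# half-diminished seventh

The figures 4/2 indicate a seventh chord in third inversion.
In third inversion the root lies a second above the bass: a second above F# in A major is G#.
The chord tones are F#, G#, B, D, giving G# half-diminished seventh.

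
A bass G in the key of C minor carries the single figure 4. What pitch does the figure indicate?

C

Counting 3 letter steps above G lands on C; in C minor, that letter is C.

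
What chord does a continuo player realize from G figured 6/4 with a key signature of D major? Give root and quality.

C# diminished

The figures 6/4 indicate a triad in second inversion.
In second inversion the root lies a fourth above the bass: a fourth above G in D major is C#.
The chord tones are G, C#, E, giving C# diminished.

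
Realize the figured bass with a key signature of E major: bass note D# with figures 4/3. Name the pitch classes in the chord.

The written figures 4/3 are shorthand for 6/4/3: the 6 is implied.
A third above D# in this key is F#.
A fourth above D# in this key is G#.
A sixth above D# in this key is B.
Together with the bass D#, this spells G# minor seventh in second inversion.

D#, F#, G#, B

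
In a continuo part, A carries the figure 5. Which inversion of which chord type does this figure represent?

triad, root position

5 is shorthand for 5/3.
Intervals of 5/3 above the bass form a triad; the bass is the root, so this is root position.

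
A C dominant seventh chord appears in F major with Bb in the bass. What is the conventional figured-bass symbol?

4/2

Bb is the seventh of C dominant seventh, so the chord is in third inversion.
A seventh chord in third inversion is figured 6/4/2, conventionally abbreviated 4/2.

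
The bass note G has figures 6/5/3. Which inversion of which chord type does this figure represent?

seventh chord, first inversion

Intervals of 6/5/3 above the bass form a seventh chord; the bass is the third, so this is first inversion.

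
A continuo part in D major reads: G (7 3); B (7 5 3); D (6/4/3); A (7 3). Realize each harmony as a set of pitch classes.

G, B, D, F# | B, D, F#, A | D, F#, G, B | A, C#, E, G

G (7/5/3): G, B, D, F#.
B (7/5/3): B, D, F#, A.
D (6/4/3): D, F#, G, B.
A (7/5/3): A, C#, E, G.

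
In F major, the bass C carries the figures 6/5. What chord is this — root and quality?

The figures 6/5 indicate a seventh chord in first inversion.
In first inversion the root lies a sixth above the bass: a sixth above C in F major is A.
The chord tones are C, E, G, A, giving A minor seventh.

A minor seventh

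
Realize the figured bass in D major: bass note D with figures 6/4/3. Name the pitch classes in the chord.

D, F#, G, B

A third above D in this key is F#.
A fourth above D in this key is G.
A sixth above D in this key is B.
Together with the bass D, this spells G major seventh in second inversion.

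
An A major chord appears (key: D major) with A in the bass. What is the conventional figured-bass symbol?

no figures

A is the root of A major, so the chord is in root position.
A triad in root position is figured 5/3, conventionally abbreviated (no figures — root-position triad).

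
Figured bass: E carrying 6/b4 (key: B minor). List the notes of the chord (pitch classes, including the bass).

E, Ab, C#

A fourth above E in this key is A, lowered to Ab by the flat.
A sixth above E in this key is C#.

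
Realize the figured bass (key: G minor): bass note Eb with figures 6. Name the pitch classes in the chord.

Eb, G, C

The written figures 6 are shorthand for 6/3: the 3 is implied.
A third above Eb in this key is G.
A sixth above Eb in this key is C.
Together with the bass Eb, this spells C minor in first inversion.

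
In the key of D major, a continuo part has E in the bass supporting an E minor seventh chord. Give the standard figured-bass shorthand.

E is the root of E minor seventh, so the chord is in root position.
A seventh chord in root position is figured 7/5/3, conventionally abbreviated 7.

7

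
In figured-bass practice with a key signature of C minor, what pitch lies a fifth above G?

Counting 4 letter steps above G lands on D; in C minor, that letter is D.

D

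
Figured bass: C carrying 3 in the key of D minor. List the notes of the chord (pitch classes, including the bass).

The written figures 3 are shorthand for 5/3: the 5 is implied.
A third above C in this key is E.
A fifth above C in this key is G.
Together with the bass C, this spells C major in root position.

C, E, G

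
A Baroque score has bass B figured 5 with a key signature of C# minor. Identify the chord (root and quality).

B major

The figures 5 indicate a triad in root position.
In root position the bass is the root, so the root is B.
The chord tones are B, D#, F#, giving B major.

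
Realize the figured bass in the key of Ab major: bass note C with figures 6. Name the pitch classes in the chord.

The written figures 6 are shorthand for 6/3: the 3 is implied.
A third above C in this key is Eb.
A sixth above C in this key is Ab.
Together with the bass C, this spells Ab major in first inversion.

C, Eb, Ab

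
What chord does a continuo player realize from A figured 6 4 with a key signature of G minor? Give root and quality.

The figures 6 4 indicate a triad in second inversion.
In second inversion the root lies a fourth above the bass: a fourth above A in G minor is D.
The chord tones are A, D, F, giving D minor.

D minor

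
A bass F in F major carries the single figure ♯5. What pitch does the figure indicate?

Counting 4 letter steps above F lands on C; in F major, that letter is C.
The #5 figure raises it a semitone, giving C#.

C#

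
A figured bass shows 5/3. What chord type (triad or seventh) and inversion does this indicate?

triad, root position

Intervals of 5/3 above the bass form a triad; the bass is the root, so this is root position.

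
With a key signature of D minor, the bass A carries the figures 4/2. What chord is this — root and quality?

Bb major seventh

The figures 4/2 indicate a seventh chord in third inversion.
In third inversion the root lies a second above the bass: a second above A in D minor is Bb.
The chord tones are A, Bb, D, F, giving Bb major seventh.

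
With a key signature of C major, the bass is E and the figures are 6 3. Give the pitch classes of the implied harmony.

E, G, C

A third above E in this key is G.
A sixth above E in this key is C.
Together with the bass E, this spells C major in first inversion.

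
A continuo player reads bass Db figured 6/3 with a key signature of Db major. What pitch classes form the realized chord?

Db, F, Bb

A third above Db in this key is F.
A sixth above Db in this key is Bb.
Together with the bass Db, this spells Bb minor in first inversion.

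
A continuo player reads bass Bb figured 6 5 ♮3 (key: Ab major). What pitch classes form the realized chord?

Bb, D, F, G

A third above Bb in this key is Db, made natural (D) by the ♮ figure.
A fifth above Bb in this key is F.
A sixth above Bb in this key is G.
Together with the bass Bb, this spells G minor seventh in first inversion.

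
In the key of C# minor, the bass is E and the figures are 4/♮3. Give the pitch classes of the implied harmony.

The written figures 4/♮3 are shorthand for 6/4/3: the 6 is implied.
A third above E in this key is G#, made natural (G) by the ♮ figure.
A fourth above E in this key is A.
A sixth above E in this key is C#.
Together with the bass E, this spells A dominant seventh in second inversion.

E, G, A, C#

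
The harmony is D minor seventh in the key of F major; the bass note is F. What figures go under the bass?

6/5

F is the third of D minor seventh, so the chord is in first inversion.
A seventh chord in first inversion is figured 6/5/3, conventionally abbreviated 6/5.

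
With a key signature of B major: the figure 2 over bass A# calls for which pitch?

B

Counting 1 letter step above A# lands on B; in B major, that letter is B.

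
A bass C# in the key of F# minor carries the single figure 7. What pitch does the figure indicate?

Counting 6 letter steps above C# lands on B; in F# minor, that letter is B.

B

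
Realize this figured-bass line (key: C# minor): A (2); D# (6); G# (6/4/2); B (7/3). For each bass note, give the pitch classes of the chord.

A (6/4/2): A, B, D#, F#.
D# (6/3): D#, F#, B.
G# (6/4/2): G#, A, C#, E.
B (7/5/3): B, D#, F#, A.

A, B, D#, F# | D#, F#, B | G#, A, C#, E | B, D#, F#, A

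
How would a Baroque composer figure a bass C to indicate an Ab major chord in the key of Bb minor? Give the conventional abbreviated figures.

C is the third of Ab major, so the chord is in first inversion.
A triad in first inversion is figured 6/3, conventionally abbreviated 6.

6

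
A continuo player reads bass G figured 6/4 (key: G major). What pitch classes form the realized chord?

G, C, E

A fourth above G in this key is C.
A sixth above G in this key is E.
Together with the bass G, this spells C major in second inversion.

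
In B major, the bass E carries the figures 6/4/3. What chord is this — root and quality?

The figures 6/4/3 indicate a seventh chord in second inversion.
In second inversion the root lies a fourth above the bass: a fourth above E in B major is A#.
The chord tones are E, G#, A#, C#, giving A# half-diminished seventh.

A# half-diminished seventh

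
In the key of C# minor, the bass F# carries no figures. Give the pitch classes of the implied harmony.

An unfigured bass implies 5/3.
A third above F# in this key is A.
A fifth above F# in this key is C#.
Together with the bass F#, this spells F# minor in root position.

F#, A, C#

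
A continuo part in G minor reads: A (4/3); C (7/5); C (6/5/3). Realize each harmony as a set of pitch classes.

A, C, D, F | C, Eb, G, Bb | C, Eb, G, A

A (6/4/3): A, C, D, F.
C (7/5/3): C, Eb, G, Bb.
C (6/5/3): C, Eb, G, A.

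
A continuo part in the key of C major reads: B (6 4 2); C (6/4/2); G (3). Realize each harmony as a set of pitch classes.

B (6/4/2): B, C, E, G.
C (6/4/2): C, D, F, A.
G (5/3): G, B, D.

B, C, E, G | C, D, F, A | G, B, D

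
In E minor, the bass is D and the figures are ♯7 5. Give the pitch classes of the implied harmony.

The written figures ♯7 5 are shorthand for 7/5/3: the 3 is implied.
A third above D in this key is F#.
A fifth above D in this key is A.
A seventh above D in this key is C, raised to C# by the sharp.
Together with the bass D, this spells D major seventh in root position.

D, F#, A, C#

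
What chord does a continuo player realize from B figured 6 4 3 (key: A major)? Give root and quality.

E dominant seventh

The figures 6 4 3 indicate a seventh chord in second inversion.
In second inversion the root lies a fourth above the bass: a fourth above B in A major is E.
The chord tones are B, D, E, G#, giving E dominant seventh.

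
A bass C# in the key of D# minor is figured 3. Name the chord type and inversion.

triad, root position

3 is shorthand for 5/3.
Intervals of 5/3 above the bass form a triad; the bass is the root, so this is root position.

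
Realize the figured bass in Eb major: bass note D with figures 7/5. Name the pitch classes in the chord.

The written figures 7/5 are shorthand for 7/5/3: the 3 is implied.
A third above D in this key is F.
A fifth above D in this key is Ab.
A seventh above D in this key is C.
Together with the bass D, this spells D half-diminished seventh in root position.

D, F, Ab, C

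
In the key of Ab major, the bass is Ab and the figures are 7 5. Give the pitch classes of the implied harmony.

The written figures 7 5 are shorthand for 7/5/3: the 3 is implied.
A third above Ab in this key is C.
A fifth above Ab in this key is Eb.
A seventh above Ab in this key is G.
Together with the bass Ab, this spells Ab major seventh in root position.

Ab, C, Eb, G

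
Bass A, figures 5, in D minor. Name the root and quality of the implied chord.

The figures 5 indicate a triad in root position.
In root position the bass is the root, so the root is A.
The chord tones are A, C, E, giving A minor.

A minor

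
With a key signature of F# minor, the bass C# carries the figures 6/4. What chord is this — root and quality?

The figures 6/4 indicate a triad in second inversion.
In second inversion the root lies a fourth above the bass: a fourth above C# in F# minor is F#.
The chord tones are C#, F#, A, giving F# minor.

F# minor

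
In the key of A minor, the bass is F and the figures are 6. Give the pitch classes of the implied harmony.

F, A, D

The written figures 6 are shorthand for 6/3: the 3 is implied.
A third above F in this key is A.
A sixth above F in this key is D.
Together with the bass F, this spells D minor in first inversion.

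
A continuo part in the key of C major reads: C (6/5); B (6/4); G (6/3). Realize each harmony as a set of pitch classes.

C, E, G, A | B, E, G | G, B, E

C (6/5/3): C, E, G, A.
B (6/4): B, E, G.
G (6/3): G, B, E.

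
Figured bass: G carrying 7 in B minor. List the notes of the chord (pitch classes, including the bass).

The written figures 7 are shorthand for 7/5/3: the 5/3 are implied.
A third above G in this key is B.
A fifth above G in this key is D.
A seventh above G in this key is F#.
Together with the bass G, this spells G major seventh in root position.

G, B, D, F#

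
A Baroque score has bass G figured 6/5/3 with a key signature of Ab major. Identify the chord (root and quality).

The figures 6/5/3 indicate a seventh chord in first inversion.
In first inversion the root lies a sixth above the bass: a sixth above G in Ab major is Eb.
The chord tones are G, Bb, Db, Eb, giving Eb dominant seventh.

Eb dominant seventh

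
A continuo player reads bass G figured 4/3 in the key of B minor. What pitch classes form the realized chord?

G, B, C#, E

The written figures 4/3 are shorthand for 6/4/3: the 6 is implied.
A third above G in this key is B.
A fourth above G in this key is C#.
A sixth above G in this key is E.
Together with the bass G, this spells C# half-diminished seventh in second inversion.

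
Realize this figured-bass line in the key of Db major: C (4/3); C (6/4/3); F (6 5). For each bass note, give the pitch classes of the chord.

C, Eb, F, Ab | C, Eb, F, Ab | F, Ab, C, Db

C (6/4/3): C, Eb, F, Ab.
C (6/4/3): C, Eb, F, Ab.
F (6/5/3): F, Ab, C, Db.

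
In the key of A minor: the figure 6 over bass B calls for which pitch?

Counting 5 letter steps above B lands on G; in A minor, that letter is G.

G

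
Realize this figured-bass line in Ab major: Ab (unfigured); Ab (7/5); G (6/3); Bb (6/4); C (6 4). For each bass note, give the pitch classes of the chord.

Ab, C, Eb | Ab, C, Eb, G | G, Bb, Eb | Bb, Eb, G | C, F, Ab

Ab (5/3): Ab, C, Eb.
Ab (7/5/3): Ab, C, Eb, G.
G (6/3): G, Bb, Eb.
Bb (6/4): Bb, Eb, G.
C (6/4): C, F, Ab.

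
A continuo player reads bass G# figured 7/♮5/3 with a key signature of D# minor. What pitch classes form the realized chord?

G#, B, D, F#

A third above G# in this key is B.
A fifth above G# in this key is D#, made natural (D) by the ♮ figure.
A seventh above G# in this key is F#.
Together with the bass G#, this spells G# half-diminished seventh in root position.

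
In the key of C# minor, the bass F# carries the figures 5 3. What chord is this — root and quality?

The figures 5 3 indicate a triad in root position.
In root position the bass is the root, so the root is F#.
The chord tones are F#, A, C#, giving F# minor.

F# minor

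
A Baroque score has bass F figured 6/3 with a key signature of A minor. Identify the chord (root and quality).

D minor

The figures 6/3 indicate a triad in first inversion.
In first inversion the root lies a sixth above the bass: a sixth above F in A minor is D.
The chord tones are F, A, D, giving D minor.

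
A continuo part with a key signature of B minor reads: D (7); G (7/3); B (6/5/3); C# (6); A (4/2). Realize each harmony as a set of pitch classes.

D, F#, A, C# | G, B, D, F# | B, D, F#, G | C#, E, A | A, B, D, F#

D (7/5/3): D, F#, A, C#.
G (7/5/3): G, B, D, F#.
B (6/5/3): B, D, F#, G.
C# (6/3): C#, E, A.
A (6/4/2): A, B, D, F#.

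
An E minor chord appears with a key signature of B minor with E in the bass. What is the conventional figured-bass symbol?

no figures

E is the root of E minor, so the chord is in root position.
A triad in root position is figured 5/3, conventionally abbreviated (no figures — root-position triad).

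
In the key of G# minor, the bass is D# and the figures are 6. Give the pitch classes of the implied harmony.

D#, F#, B

The written figures 6 are shorthand for 6/3: the 3 is implied.
A third above D# in this key is F#.
A sixth above D# in this key is B.
Together with the bass D#, this spells B major in first inversion.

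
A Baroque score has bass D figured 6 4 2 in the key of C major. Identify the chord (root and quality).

The figures 6 4 2 indicate a seventh chord in third inversion.
In third inversion the root lies a second above the bass: a second above D in C major is E.
The chord tones are D, E, G, B, giving E minor seventh.

E minor seventh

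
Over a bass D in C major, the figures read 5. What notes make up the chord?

D, F, A

The written figures 5 are shorthand for 5/3: the 3 is implied.
A third above D in this key is F.
A fifth above D in this key is A.
Together with the bass D, this spells D minor in root position.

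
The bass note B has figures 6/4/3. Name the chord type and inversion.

Intervals of 6/4/3 above the bass form a seventh chord; the bass is the fifth, so this is second inversion.

seventh chord, second inversion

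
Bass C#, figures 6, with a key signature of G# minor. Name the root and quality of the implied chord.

A# diminished

The figures 6 indicate a triad in first inversion.
In first inversion the root lies a sixth above the bass: a sixth above C# in G# minor is A#.
The chord tones are C#, E, A#, giving A# diminished.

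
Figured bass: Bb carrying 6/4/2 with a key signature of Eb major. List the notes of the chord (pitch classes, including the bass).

Bb, C, Eb, G

A second above Bb in this key is C.
A fourth above Bb in this key is Eb.
A sixth above Bb in this key is G.
Together with the bass Bb, this spells C minor seventh in third inversion.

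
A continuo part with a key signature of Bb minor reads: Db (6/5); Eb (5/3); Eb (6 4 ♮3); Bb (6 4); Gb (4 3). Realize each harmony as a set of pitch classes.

Db (6/5/3): Db, F, Ab, Bb.
Eb (5/3): Eb, Gb, Bb.
Eb (6/4/♮3): Eb, G, Ab, C.
Bb (6/4): Bb, Eb, Gb.
Gb (6/4/3): Gb, Bb, C, Eb.

Db, F, Ab, Bb | Eb, Gb, Bb | Eb, G, Ab, C | Bb, Eb, Gb | Gb, Bb, C, Eb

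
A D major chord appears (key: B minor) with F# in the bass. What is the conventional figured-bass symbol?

F# is the third of D major, so the chord is in first inversion.
A triad in first inversion is figured 6/3, conventionally abbreviated 6.

6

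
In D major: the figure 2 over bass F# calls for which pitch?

Counting 1 letter step above F# lands on G; in D major, that letter is G.

G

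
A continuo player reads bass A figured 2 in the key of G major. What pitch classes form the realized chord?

The written figures 2 are shorthand for 6/4/2: the 6/4 are implied.
A second above A in this key is B.
A fourth above A in this key is D.
A sixth above A in this key is F#.
Together with the bass A, this spells B minor seventh in third inversion.

A, B, D, F#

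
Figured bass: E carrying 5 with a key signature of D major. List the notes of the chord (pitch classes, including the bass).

E, G, B

The written figures 5 are shorthand for 5/3: the 3 is implied.
A third above E in this key is G.
A fifth above E in this key is B.
Together with the bass E, this spells E minor in root position.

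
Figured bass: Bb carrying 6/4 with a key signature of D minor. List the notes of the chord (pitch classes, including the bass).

Bb, E, G

A fourth above Bb in this key is E.
A sixth above Bb in this key is G.
Together with the bass Bb, this spells E diminished in second inversion.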